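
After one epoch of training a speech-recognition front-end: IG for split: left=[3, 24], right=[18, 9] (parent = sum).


Parent = [21, 33], H_parent = 0.9641
H_left = 0.5033 (n=27), H_right = 0.9183 (n=27)
H_children = (27/54)·0.5033 + (27/54)·0.9183 = 0.7108
IG = 0.9641 - 0.7108 = 0.2533

0.2533


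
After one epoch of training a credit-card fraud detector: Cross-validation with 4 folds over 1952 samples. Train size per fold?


Fold size = 1952/4 = 488
Training per fold = 1952 - 488 = 1464

1464


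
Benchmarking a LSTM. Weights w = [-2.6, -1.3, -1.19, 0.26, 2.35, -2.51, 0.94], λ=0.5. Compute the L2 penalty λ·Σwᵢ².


‖w‖₂² = (-2.6)² + (-1.3)² + (-1.19)² + (0.26)² + (2.35)² + (-2.51)² + (0.94)²
     = 6.76 + 1.69 + 1.4161 + 0.0676 + 5.5225 + 6.3001 + 0.8836
     = 22.6399
λ·‖w‖₂² = 0.5·22.6399 = 11.31995

11.31995


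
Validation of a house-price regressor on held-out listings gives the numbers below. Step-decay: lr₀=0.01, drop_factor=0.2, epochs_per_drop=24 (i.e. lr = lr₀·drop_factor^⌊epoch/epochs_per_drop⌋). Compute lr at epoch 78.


n_drops = ⌊78/24⌋ = 3
lr = 0.01·0.2^3 = 0.01·0.008 = 0.00008

0.00008


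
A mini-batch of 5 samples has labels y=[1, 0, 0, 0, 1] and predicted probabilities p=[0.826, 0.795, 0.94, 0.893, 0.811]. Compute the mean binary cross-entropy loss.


L[0] = -ln(0.826) = 0.1912
L[1] = -ln(1-0.795) = -ln(0.205) = 1.5847
L[2] = -ln(1-0.94) = -ln(0.06) = 2.8134
L[3] = -ln(1-0.893) = -ln(0.107) = 2.2349
L[4] = -ln(0.811) = 0.2095
mean = (0.1912 + 1.5847 + 2.8134 + 2.2349 + 0.2095)/5 = 1.4067

1.4067


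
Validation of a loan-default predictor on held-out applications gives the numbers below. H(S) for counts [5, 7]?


Probabilities: [5/12, 7/12] ≈ [0.4167, 0.5833]
H = -((5/12)·log₂(5/12) + (7/12)·log₂(7/12))
  = 0.9799 bits

0.9799 bits


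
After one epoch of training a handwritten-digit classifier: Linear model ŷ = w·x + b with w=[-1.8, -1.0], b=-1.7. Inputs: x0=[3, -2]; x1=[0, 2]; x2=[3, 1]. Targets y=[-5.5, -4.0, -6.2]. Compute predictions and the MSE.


ŷ0 = (-1.8)·(3) + (-1.0)·(-2) - 1.7 = -5.1
ŷ1 = (-1.8)·(0) + (-1.0)·(2) - 1.7 = -3.7
ŷ2 = (-1.8)·(3) + (-1.0)·(1) - 1.7 = -8.1
errors² = [0.16, 0.09, 3.61]
MSE = 3.8600/3 = 1.2867

1.2867


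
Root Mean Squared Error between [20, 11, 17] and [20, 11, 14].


MSE = 9/3 = 3
RMSE = √(9/3) = 1.7321

1.7321


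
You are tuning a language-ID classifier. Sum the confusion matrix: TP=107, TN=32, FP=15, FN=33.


Total = TP + TN + FP + FN
= 107 + 32 + 15 + 33
= 187
(Predicted positive: 122, predicted negative: 65)

187


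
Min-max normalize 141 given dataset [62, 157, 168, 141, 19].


min=19, max=168
(141-19)/(168-19) = 122/149 = 0.8188

0.8188


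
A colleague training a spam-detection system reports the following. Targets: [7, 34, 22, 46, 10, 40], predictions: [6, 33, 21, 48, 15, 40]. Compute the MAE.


Absolute errors: |7-6|=1, |34-33|=1, |22-21|=1, |46-48|=2, |10-15|=5, |40-40|=0
Sum = 10
MAE = 10/6 = 5/3

5/3


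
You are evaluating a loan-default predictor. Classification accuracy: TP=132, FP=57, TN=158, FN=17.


Accuracy = (TP+TN)/(TP+TN+FP+FN)
= (132+158)/(364)
= 290/364 = 79.67%

79.67%


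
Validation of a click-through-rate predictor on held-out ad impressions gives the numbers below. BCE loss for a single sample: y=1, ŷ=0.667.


BCE = -[y·ln(p) + (1-y)·ln(1-p)]
= -1·ln(0.667) - 0
= -ln(0.667) = 0.405

0.405


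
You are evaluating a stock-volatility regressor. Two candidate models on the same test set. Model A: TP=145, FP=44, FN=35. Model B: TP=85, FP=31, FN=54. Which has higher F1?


Model A: P=145/189=0.7672, R=145/180=0.8056, F1=2PR/(P+R)=2TP/(2TP+FP+FN)=290/369=0.7859
Model B: P=85/116=0.7328, R=85/139=0.6115, F1=2PR/(P+R)=2TP/(2TP+FP+FN)=170/255=0.6667
0.7859 > 0.6667 → Model A

Model A


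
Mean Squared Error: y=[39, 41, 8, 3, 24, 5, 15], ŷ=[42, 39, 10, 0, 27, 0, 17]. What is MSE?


Squared errors: (39-42)²=9, (41-39)²=4, (8-10)²=4, (3-0)²=9, (24-27)²=9, (5-0)²=25, (15-17)²=4
Sum = 64
MSE = 64/7 = 64/7

64/7


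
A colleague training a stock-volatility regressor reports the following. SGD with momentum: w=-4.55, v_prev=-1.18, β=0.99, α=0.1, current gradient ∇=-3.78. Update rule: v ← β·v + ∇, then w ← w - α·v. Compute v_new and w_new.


v_new = 0.99·-1.18 - 3.78 = -1.1682 - 3.78 = -4.9482
w_new = -4.55 - 0.1·-4.9482 = -4.55 + 0.49482 = -4.05518

v_new=-4.9482, w_new=-4.05518


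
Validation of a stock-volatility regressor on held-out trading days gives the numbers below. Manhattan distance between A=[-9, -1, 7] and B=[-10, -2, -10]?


d = |-9+ 10| + |-1+ 2| + |7+ 10|
  = 1 + 1 + 17
  = 19

19


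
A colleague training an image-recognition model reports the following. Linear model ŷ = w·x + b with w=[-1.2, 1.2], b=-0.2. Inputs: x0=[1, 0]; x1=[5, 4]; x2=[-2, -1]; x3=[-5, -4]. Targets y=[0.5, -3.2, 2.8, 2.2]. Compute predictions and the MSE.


ŷ0 = (-1.2)·(1) + (1.2)·(0) - 0.2 = -1.4
ŷ1 = (-1.2)·(5) + (1.2)·(4) - 0.2 = -1.4
ŷ2 = (-1.2)·(-2) + (1.2)·(-1) - 0.2 = 1.0
ŷ3 = (-1.2)·(-5) + (1.2)·(-4) - 0.2 = 1.0
errors² = [3.61, 3.24, 3.24, 1.44]
MSE = 11.5300/4 = 2.8825

2.8825


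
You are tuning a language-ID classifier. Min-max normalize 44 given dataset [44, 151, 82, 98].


min=44, max=151
(44-44)/(151-44) = 0/107 = 0.0

0.0


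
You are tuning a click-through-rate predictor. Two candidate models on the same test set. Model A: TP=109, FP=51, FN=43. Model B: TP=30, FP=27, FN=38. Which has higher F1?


Model A: P=109/160=0.6813, R=109/152=0.7171, F1=2PR/(P+R)=2TP/(2TP+FP+FN)=218/312=0.6987
Model B: P=30/57=0.5263, R=30/68=0.4412, F1=2PR/(P+R)=2TP/(2TP+FP+FN)=60/125=0.48
0.6987 > 0.48 → Model A

Model A


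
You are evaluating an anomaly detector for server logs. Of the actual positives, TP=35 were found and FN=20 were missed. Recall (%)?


Recall = TP/(TP+FN)
= 35/(35+20)
= 35/55 = 63.64%

63.64%


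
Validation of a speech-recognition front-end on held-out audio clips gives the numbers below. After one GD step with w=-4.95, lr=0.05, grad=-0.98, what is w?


w_new = w - α·∇
= -4.95 - 0.05·-0.98
= -4.95 + 0.049
= -4.901

-4.901


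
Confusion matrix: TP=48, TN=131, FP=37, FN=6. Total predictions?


Total = TP + TN + FP + FN
= 48 + 131 + 37 + 6
= 222
(Predicted positive: 85, predicted negative: 137)

222


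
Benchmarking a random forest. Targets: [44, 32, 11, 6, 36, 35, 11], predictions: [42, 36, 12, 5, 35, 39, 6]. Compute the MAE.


Absolute errors: |44-42|=2, |32-36|=4, |11-12|=1, |6-5|=1, |36-35|=1, |35-39|=4, |11-6|=5
Sum = 18
MAE = 18/7 = 18/7

18/7


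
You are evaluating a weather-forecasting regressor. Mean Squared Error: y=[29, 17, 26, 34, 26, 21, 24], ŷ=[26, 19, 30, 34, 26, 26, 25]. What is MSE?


Squared errors: (29-26)²=9, (17-19)²=4, (26-30)²=16, (34-34)²=0, (26-26)²=0, (21-26)²=25, (24-25)²=1
Sum = 55
MSE = 55/7 = 55/7

55/7


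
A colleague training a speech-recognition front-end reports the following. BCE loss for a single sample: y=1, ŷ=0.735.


BCE = -[y·ln(p) + (1-y)·ln(1-p)]
= -1·ln(0.735) - 0
= -ln(0.735) = 0.3079

0.3079


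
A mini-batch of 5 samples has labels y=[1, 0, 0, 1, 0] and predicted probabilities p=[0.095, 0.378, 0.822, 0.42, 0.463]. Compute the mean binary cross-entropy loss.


L[0] = -ln(0.095) = 2.3539
L[1] = -ln(1-0.378) = -ln(0.622) = 0.4748
L[2] = -ln(1-0.822) = -ln(0.178) = 1.726
L[3] = -ln(0.42) = 0.8675
L[4] = -ln(1-0.463) = -ln(0.537) = 0.6218
mean = (2.3539 + 0.4748 + 1.726 + 0.8675 + 0.6218)/5 = 1.2088

1.2088


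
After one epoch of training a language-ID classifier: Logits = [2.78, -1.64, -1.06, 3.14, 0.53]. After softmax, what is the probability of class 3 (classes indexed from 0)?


Exponentials: e^2.78=16.119, e^-1.64=0.194, e^-1.06=0.3465, e^3.14=23.1039, e^0.53=1.6989
Sum = 41.4623
Softmax = [0.3888, 0.0047, 0.0084, 0.5572, 0.041]
p[3] = 23.1039/41.4623 = 0.5572

0.5572


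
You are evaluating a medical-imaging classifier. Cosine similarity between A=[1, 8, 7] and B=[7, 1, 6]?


A·B = 1·7 + 8·1 + 7·6 = 57
‖A‖ = √114 = 10.6771, ‖B‖ = √86 = 9.2736
cos = 57/(√114·√86) = 57/√9804 = 0.5757

0.5757


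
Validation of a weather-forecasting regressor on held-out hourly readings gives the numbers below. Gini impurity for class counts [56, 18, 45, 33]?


Probabilities: [56/152, 18/152, 45/152, 33/152] ≈ [0.3684, 0.1184, 0.2961, 0.2171]
Σpᵢ² = (3136 + 324 + 2025 + 1089)/152² = 6574/23104
Gini = 1 - Σpᵢ² = 1 - 6574/23104 = 0.7155

0.7155


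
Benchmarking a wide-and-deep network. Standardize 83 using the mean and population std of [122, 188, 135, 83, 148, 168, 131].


μ = 139.2857, σ = 31.2305
z = (83 - 139.2857)/31.2305 = -1.8023

-1.8023


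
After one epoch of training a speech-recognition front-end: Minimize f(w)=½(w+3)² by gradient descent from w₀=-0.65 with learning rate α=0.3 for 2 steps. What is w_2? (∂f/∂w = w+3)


step 1: grad = -0.65+3 = 2.35; w = -0.65 - 0.3·(2.35) = -1.355
step 2: grad = -1.355+3 = 1.645; w = -1.355 - 0.3·(1.645) = -1.8485

-1.8485


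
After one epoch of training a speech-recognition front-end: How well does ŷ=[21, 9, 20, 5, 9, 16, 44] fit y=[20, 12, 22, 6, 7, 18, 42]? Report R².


ȳ = 18.1429
SS_res = Σ(y-ŷ)² = 27
SS_tot = Σ(y-ȳ)² = 896.86
R² = 1 - SS_res/SS_tot = 1 - 0.0301 = 0.9699

0.9699


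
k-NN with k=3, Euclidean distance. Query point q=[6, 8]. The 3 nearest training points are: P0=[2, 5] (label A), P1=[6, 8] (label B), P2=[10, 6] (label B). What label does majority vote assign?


d(q,P0) = 5.0  (label A)
d(q,P1) = 0.0  (label B)
d(q,P2) = 4.4721  (label B)
Votes: A=1, B=2
Majority → B

B


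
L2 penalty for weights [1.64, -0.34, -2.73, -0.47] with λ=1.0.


‖w‖₂² = (1.64)² + (-0.34)² + (-2.73)² + (-0.47)²
     = 2.6896 + 0.1156 + 7.4529 + 0.2209
     = 10.479
λ·‖w‖₂² = 1.0·10.479 = 10.479

10.479


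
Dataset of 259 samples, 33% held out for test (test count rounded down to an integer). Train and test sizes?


Test = ⌊259·33/100⌋ = 85
Train = 259 - 85 = 174

Train: 174, Test: 85


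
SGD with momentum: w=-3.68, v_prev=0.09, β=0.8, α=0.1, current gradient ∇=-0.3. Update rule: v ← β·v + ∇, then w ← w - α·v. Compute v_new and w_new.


v_new = 0.8·0.09 - 0.3 = 0.072 - 0.3 = -0.228
w_new = -3.68 - 0.1·-0.228 = -3.68 + 0.0228 = -3.6572

v_new=-0.228, w_new=-3.6572


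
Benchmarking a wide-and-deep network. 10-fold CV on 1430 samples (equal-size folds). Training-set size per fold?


Fold size = 1430/10 = 143
Training per fold = 1430 - 143 = 1287

1287


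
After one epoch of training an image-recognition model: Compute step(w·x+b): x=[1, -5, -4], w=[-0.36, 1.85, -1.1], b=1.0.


z = (1)·(-0.36) + (-5)·(1.85) + (-4)·(-1.1) + 1.0
  = -4.21
step(z) = 0 (z<0)

0


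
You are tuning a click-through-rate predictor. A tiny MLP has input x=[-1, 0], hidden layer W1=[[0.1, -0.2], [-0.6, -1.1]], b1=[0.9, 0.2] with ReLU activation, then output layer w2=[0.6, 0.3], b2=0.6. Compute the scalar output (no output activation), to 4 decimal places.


z1[0] = (0.1)·(-1) + (-0.2)·(0) + 0.9 = 0.8
z1[1] = (-0.6)·(-1) + (-1.1)·(0) + 0.2 = 0.8
h = ReLU(z1) = [0.8, 0.8]
output = (0.6)·(0.8) + (0.3)·(0.8) + 0.6 = 1.32

1.32


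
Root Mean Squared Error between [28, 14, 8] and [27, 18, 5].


MSE = 26/3 = 8.6667
RMSE = √(26/3) = 2.9439

2.9439


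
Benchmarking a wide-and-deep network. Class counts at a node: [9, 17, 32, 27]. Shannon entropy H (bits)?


Probabilities: [9/85, 17/85, 32/85, 27/85] ≈ [0.1059, 0.2, 0.3765, 0.3176]
H = -((9/85)·log₂(9/85) + (17/85)·log₂(17/85) + (32/85)·log₂(32/85) + (27/85)·log₂(27/85))
  = 1.8635 bits

1.8635 bits


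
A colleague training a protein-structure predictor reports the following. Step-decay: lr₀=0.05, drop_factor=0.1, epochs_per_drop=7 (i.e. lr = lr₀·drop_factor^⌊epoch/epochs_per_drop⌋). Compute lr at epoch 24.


n_drops = ⌊24/7⌋ = 3
lr = 0.05·0.1^3 = 0.05·0.001 = 0.00005

0.00005


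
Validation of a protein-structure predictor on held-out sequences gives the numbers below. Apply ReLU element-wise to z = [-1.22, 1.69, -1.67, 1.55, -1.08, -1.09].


ReLU(-1.22) = max(0, -1.22) = 0.0
ReLU(1.69) = max(0, 1.69) = 1.69
ReLU(-1.67) = max(0, -1.67) = 0.0
ReLU(1.55) = max(0, 1.55) = 1.55
ReLU(-1.08) = max(0, -1.08) = 0.0
ReLU(-1.09) = max(0, -1.09) = 0.0
result = [0.0, 1.69, 0.0, 1.55, 0.0, 0.0]

[0.0, 1.69, 0.0, 1.55, 0.0, 0.0]


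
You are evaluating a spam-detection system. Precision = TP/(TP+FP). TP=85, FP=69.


Precision = TP/(TP+FP)
= 85/(85+69)
= 85/154 = 55.19%

55.19%


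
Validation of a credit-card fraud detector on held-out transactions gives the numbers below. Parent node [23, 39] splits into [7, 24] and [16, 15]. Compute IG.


Parent = [23, 39], H_parent = 0.9514
H_left = 0.7706 (n=31), H_right = 0.9992 (n=31)
H_children = (31/62)·0.7706 + (31/62)·0.9992 = 0.8849
IG = 0.9514 - 0.8849 = 0.0665

0.0665


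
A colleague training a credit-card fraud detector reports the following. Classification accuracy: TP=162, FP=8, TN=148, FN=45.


Accuracy = (TP+TN)/(TP+TN+FP+FN)
= (162+148)/(363)
= 310/363 = 85.4%

85.4%


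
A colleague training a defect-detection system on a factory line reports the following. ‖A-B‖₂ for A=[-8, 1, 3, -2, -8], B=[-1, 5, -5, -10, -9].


d = √((-8+ 1)² + (1-5)² + (3+ 5)² + (-2+ 10)² + (-8+ 9)²)
  = √(49 + 16 + 64 + 64 + 1)
  = √194 = 13.9284

13.9284


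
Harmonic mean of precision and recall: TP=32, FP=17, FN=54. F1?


Precision = 32/49 = 0.6531
Recall = 32/86 = 0.3721
F1 = 2·P·R/(P+R) = 2·TP/(2·TP+FP+FN) = 64/(64+17+54) = 64/135 = 0.4741

0.4741


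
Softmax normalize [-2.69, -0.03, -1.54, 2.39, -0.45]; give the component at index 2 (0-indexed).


Exponentials: e^-2.69=0.0679, e^-0.03=0.9704, e^-1.54=0.2144, e^2.39=10.9135, e^-0.45=0.6376
Sum = 12.8038
Softmax = [0.0053, 0.0758, 0.0167, 0.8524, 0.0498]
p[2] = 0.2144/12.8038 = 0.0167

0.0167


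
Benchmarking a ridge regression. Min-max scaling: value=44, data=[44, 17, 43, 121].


min=17, max=121
(44-17)/(121-17) = 27/104 = 0.2596

0.2596


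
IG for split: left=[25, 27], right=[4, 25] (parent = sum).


Parent = [29, 52], H_parent = 0.941
H_left = 0.9989 (n=52), H_right = 0.5788 (n=29)
H_children = (52/81)·0.9989 + (29/81)·0.5788 = 0.8485
IG = 0.941 - 0.8485 = 0.0925

0.0925


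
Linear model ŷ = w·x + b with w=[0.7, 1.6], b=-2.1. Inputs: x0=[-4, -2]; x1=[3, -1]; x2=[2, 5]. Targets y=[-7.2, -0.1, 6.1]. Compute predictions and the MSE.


ŷ0 = (0.7)·(-4) + (1.6)·(-2) - 2.1 = -8.1
ŷ1 = (0.7)·(3) + (1.6)·(-1) - 2.1 = -1.6
ŷ2 = (0.7)·(2) + (1.6)·(5) - 2.1 = 7.3
errors² = [0.81, 2.25, 1.44]
MSE = 4.5000/3 = 1.5

1.5


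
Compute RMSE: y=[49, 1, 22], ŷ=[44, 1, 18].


MSE = 41/3 = 13.6667
RMSE = √(41/3) = 3.6968

3.6968


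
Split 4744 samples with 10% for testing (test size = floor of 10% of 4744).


Test = ⌊4744·10/100⌋ = 474
Train = 4744 - 474 = 4270

Train: 4270, Test: 474


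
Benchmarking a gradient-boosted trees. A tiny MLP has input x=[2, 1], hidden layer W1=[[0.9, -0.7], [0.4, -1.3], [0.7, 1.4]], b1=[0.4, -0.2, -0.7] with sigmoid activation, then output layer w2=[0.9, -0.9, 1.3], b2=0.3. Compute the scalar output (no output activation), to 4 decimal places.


z1[0] = (0.9)·(2) + (-0.7)·(1) + 0.4 = 1.5
z1[1] = (0.4)·(2) + (-1.3)·(1) - 0.2 = -0.7
z1[2] = (0.7)·(2) + (1.4)·(1) - 0.7 = 2.1
h = sigmoid(z1) = [0.8176, 0.3318, 0.8909]
output = (0.9)·(0.8176) + (-0.9)·(0.3318) + (1.3)·(0.8909) + 0.3 = 1.8954

1.8954


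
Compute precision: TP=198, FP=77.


Precision = TP/(TP+FP)
= 198/(198+77)
= 198/275 = 72.0%

72.0%


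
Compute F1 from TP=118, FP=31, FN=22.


Precision = 118/149 = 0.7919
Recall = 118/140 = 0.8429
F1 = 2·P·R/(P+R) = 2·TP/(2·TP+FP+FN) = 236/(236+31+22) = 236/289 = 0.8166

0.8166


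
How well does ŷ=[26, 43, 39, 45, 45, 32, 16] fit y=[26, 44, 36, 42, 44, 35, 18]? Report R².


ȳ = 35
SS_res = Σ(y-ŷ)² = 33
SS_tot = Σ(y-ȳ)² = 582
R² = 1 - SS_res/SS_tot = 1 - 0.0567 = 0.9433

0.9433


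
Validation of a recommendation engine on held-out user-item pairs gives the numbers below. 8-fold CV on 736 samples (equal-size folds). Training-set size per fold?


Fold size = 736/8 = 92
Training per fold = 736 - 92 = 644

644


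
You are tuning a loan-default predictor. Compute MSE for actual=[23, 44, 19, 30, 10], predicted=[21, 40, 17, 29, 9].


Squared errors: (23-21)²=4, (44-40)²=16, (19-17)²=4, (30-29)²=1, (10-9)²=1
Sum = 26
MSE = 26/5 = 26/5

26/5


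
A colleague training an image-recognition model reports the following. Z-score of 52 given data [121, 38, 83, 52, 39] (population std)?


μ = 66.6, σ = 31.6897
z = (52 - 66.6)/31.6897 = -0.4607

-0.4607


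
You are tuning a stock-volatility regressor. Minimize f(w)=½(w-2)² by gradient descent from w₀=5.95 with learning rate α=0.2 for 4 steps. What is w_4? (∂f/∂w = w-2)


step 1: grad = 5.95-2 = 3.95; w = 5.95 - 0.2·(3.95) = 5.16
step 2: grad = 5.16-2 = 3.16; w = 5.16 - 0.2·(3.16) = 4.528
step 3: grad = 4.528-2 = 2.528; w = 4.528 - 0.2·(2.528) = 4.0224
step 4: grad = 4.0224-2 = 2.0224; w = 4.0224 - 0.2·(2.0224) = 3.61792

3.61792


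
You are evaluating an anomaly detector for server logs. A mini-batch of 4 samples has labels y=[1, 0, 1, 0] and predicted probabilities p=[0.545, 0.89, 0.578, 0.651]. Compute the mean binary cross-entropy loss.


L[0] = -ln(0.545) = 0.607
L[1] = -ln(1-0.89) = -ln(0.11) = 2.2073
L[2] = -ln(0.578) = 0.5482
L[3] = -ln(1-0.651) = -ln(0.349) = 1.0527
mean = (0.607 + 2.2073 + 0.5482 + 1.0527)/4 = 1.1038

1.1038


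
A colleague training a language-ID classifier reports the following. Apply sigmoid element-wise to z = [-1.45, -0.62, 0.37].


σ(-1.45) = 1/(1+e^1.45) = 0.19
σ(-0.62) = 1/(1+e^0.62) = 0.3498
σ(0.37) = 1/(1+e^-0.37) = 0.5915
result = [0.19, 0.3498, 0.5915]

[0.19, 0.3498, 0.5915]


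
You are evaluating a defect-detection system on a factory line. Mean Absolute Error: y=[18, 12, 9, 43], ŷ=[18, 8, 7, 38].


Absolute errors: |18-18|=0, |12-8|=4, |9-7|=2, |43-38|=5
Sum = 11
MAE = 11/4 = 11/4

11/4


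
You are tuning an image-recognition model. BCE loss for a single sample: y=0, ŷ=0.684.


BCE = -[y·ln(p) + (1-y)·ln(1-p)]
= -0 - 1·ln(1-0.684)
= -ln(0.316) = 1.152

1.152


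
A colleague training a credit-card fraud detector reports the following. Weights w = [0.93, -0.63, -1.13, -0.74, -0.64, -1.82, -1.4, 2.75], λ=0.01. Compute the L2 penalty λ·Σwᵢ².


‖w‖₂² = (0.93)² + (-0.63)² + (-1.13)² + (-0.74)² + (-0.64)² + (-1.82)² + (-1.4)² + (2.75)²
     = 0.8649 + 0.3969 + 1.2769 + 0.5476 + 0.4096 + 3.3124 + 1.96 + 7.5625
     = 16.3308
λ·‖w‖₂² = 0.01·16.3308 = 0.163308

0.163308


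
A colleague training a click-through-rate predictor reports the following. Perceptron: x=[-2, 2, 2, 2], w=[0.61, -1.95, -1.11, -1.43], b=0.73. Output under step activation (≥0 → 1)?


z = (-2)·(0.61) + (2)·(-1.95) + (2)·(-1.11) + (2)·(-1.43) + 0.73
  = -9.47
step(z) = 0 (z<0)

0


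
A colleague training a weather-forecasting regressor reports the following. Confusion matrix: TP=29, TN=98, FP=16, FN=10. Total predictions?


Total = TP + TN + FP + FN
= 29 + 98 + 16 + 10
= 153
(Predicted positive: 45, predicted negative: 108)

153


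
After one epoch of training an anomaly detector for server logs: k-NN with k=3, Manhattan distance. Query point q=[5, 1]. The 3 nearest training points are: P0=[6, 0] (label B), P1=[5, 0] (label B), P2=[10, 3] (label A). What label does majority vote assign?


d(q,P0) = 2  (label B)
d(q,P1) = 1  (label B)
d(q,P2) = 7  (label A)
Votes: A=1, B=2
Majority → B

B


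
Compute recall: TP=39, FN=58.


Recall = TP/(TP+FN)
= 39/(39+58)
= 39/97 = 40.21%

40.21%


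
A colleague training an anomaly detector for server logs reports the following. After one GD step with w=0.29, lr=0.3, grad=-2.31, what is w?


w_new = w - α·∇
= 0.29 - 0.3·-2.31
= 0.29 + 0.693
= 0.983

0.983


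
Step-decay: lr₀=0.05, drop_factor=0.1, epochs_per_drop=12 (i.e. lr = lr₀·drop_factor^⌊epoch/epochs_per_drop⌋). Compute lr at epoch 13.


n_drops = ⌊13/12⌋ = 1
lr = 0.05·0.1^1 = 0.05·0.1 = 0.005

0.005


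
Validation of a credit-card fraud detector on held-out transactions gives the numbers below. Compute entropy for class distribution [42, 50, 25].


Probabilities: [42/117, 50/117, 25/117] ≈ [0.359, 0.4274, 0.2137]
H = -((42/117)·log₂(42/117) + (50/117)·log₂(50/117) + (25/117)·log₂(25/117))
  = 1.5305 bits

1.5305 bits


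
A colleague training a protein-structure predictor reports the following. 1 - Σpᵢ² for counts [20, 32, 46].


Probabilities: [20/98, 32/98, 46/98] ≈ [0.2041, 0.3265, 0.4694]
Σpᵢ² = (400 + 1024 + 2116)/98² = 3540/9604
Gini = 1 - Σpᵢ² = 1 - 3540/9604 = 0.6314

0.6314


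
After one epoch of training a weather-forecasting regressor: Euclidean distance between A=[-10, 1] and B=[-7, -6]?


d = √((-10+ 7)² + (1+ 6)²)
  = √(9 + 49)
  = √58 = 7.6158

7.6158


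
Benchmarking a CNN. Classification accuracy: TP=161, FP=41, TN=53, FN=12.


Accuracy = (TP+TN)/(TP+TN+FP+FN)
= (161+53)/(267)
= 214/267 = 80.15%

80.15%


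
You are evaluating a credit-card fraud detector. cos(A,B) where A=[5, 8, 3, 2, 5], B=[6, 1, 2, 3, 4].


A·B = 5·6 + 8·1 + 3·2 + 2·3 + 5·4 = 70
‖A‖ = √127 = 11.2694, ‖B‖ = √66 = 8.124
cos = 70/(√127·√66) = 70/√8382 = 0.7646

0.7646


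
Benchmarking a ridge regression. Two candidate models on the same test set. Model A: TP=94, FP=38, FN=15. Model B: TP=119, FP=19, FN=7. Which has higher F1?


Model A: P=94/132=0.7121, R=94/109=0.8624, F1=2PR/(P+R)=2TP/(2TP+FP+FN)=188/241=0.7801
Model B: P=119/138=0.8623, R=119/126=0.9444, F1=2PR/(P+R)=2TP/(2TP+FP+FN)=238/264=0.9015
0.7801 < 0.9015 → Model B

Model B


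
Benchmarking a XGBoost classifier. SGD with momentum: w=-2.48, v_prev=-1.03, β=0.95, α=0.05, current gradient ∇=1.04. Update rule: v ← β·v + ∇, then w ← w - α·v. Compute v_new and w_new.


v_new = 0.95·-1.03 + 1.04 = -0.9785 + 1.04 = 0.0615
w_new = -2.48 - 0.05·0.0615 = -2.48 - 0.003075 = -2.483075

v_new=0.0615, w_new=-2.483075


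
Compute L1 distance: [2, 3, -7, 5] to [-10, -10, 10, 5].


d = |2+ 10| + |3+ 10| + |-7-10| + |5-5|
  = 12 + 13 + 17 + 0
  = 42

42


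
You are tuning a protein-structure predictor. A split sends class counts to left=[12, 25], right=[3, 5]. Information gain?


Parent = [15, 30], H_parent = 0.9183
H_left = 0.909 (n=37), H_right = 0.9544 (n=8)
H_children = (37/45)·0.909 + (8/45)·0.9544 = 0.9171
IG = 0.9183 - 0.9171 = 0.0012

0.0012


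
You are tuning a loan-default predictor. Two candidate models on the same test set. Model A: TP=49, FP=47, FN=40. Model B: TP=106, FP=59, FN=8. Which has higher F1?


Model A: P=49/96=0.5104, R=49/89=0.5506, F1=2PR/(P+R)=2TP/(2TP+FP+FN)=98/185=0.5297
Model B: P=106/165=0.6424, R=106/114=0.9298, F1=2PR/(P+R)=2TP/(2TP+FP+FN)=212/279=0.7599
0.5297 < 0.7599 → Model B

Model B


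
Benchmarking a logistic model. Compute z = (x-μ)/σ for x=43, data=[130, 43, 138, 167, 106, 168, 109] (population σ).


μ = 123, σ = 39.8569
z = (43 - 123)/39.8569 = -2.0072

-2.0072


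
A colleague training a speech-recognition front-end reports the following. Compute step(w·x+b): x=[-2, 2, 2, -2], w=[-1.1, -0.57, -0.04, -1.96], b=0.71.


z = (-2)·(-1.1) + (2)·(-0.57) + (2)·(-0.04) + (-2)·(-1.96) + 0.71
  = 5.61
step(z) = 1 (z≥0)

1


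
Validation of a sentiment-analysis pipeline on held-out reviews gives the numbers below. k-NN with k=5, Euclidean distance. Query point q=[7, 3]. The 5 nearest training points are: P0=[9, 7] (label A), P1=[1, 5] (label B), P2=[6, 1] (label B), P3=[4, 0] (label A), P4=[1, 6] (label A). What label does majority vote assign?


d(q,P0) = 4.4721  (label A)
d(q,P1) = 6.3246  (label B)
d(q,P2) = 2.2361  (label B)
d(q,P3) = 4.2426  (label A)
d(q,P4) = 6.7082  (label A)
Votes: A=3, B=2
Majority → A

A


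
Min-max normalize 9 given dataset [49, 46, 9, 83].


min=9, max=83
(9-9)/(83-9) = 0/74 = 0.0

0.0


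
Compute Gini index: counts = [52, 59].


Probabilities: [52/111, 59/111] ≈ [0.4685, 0.5315]
Σpᵢ² = (2704 + 3481)/111² = 6185/12321
Gini = 1 - Σpᵢ² = 1 - 6185/12321 = 0.498

0.498


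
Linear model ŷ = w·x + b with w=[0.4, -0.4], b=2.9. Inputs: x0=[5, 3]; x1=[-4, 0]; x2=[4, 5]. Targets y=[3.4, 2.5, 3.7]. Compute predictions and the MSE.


ŷ0 = (0.4)·(5) + (-0.4)·(3) + 2.9 = 3.7
ŷ1 = (0.4)·(-4) + (-0.4)·(0) + 2.9 = 1.3
ŷ2 = (0.4)·(4) + (-0.4)·(5) + 2.9 = 2.5
errors² = [0.09, 1.44, 1.44]
MSE = 2.9700/3 = 0.99

0.99


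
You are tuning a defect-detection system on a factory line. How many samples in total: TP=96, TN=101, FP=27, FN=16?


Total = TP + TN + FP + FN
= 96 + 101 + 27 + 16
= 240
(Predicted positive: 123, predicted negative: 117)

240


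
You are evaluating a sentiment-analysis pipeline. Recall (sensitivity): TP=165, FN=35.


Recall = TP/(TP+FN)
= 165/(165+35)
= 165/200 = 82.5%

82.5%


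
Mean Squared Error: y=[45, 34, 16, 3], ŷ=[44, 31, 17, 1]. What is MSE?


Squared errors: (45-44)²=1, (34-31)²=9, (16-17)²=1, (3-1)²=4
Sum = 15
MSE = 15/4 = 15/4

15/4


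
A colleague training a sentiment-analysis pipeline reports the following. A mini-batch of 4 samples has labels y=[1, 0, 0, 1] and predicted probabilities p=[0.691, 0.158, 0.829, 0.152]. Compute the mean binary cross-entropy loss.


L[0] = -ln(0.691) = 0.3696
L[1] = -ln(1-0.158) = -ln(0.842) = 0.172
L[2] = -ln(1-0.829) = -ln(0.171) = 1.7661
L[3] = -ln(0.152) = 1.8839
mean = (0.3696 + 0.172 + 1.7661 + 1.8839)/4 = 1.0479

1.0479


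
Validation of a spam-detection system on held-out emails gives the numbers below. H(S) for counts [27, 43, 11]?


Probabilities: [27/81, 43/81, 11/81] ≈ [0.3333, 0.5309, 0.1358]
H = -((27/81)·log₂(27/81) + (43/81)·log₂(43/81) + (11/81)·log₂(11/81))
  = 1.4045 bits

1.4045 bits


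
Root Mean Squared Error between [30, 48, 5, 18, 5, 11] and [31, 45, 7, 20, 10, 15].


MSE = 59/6 = 9.8333
RMSE = √(59/6) = 3.1358

3.1358


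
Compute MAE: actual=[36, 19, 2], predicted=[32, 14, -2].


Absolute errors: |36-32|=4, |19-14|=5, |2+ 2|=4
Sum = 13
MAE = 13/3 = 13/3

13/3


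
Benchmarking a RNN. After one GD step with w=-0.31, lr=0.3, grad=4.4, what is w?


w_new = w - α·∇
= -0.31 - 0.3·4.4
= -0.31 - 1.32
= -1.63

-1.63


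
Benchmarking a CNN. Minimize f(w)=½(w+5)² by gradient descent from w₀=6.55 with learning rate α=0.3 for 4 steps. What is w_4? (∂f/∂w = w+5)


step 1: grad = 6.55+5 = 11.55; w = 6.55 - 0.3·(11.55) = 3.085
step 2: grad = 3.085+5 = 8.085; w = 3.085 - 0.3·(8.085) = 0.6595
step 3: grad = 0.6595+5 = 5.6595; w = 0.6595 - 0.3·(5.6595) = -1.03835
step 4: grad = -1.03835+5 = 3.96165; w = -1.03835 - 0.3·(3.96165) = -2.226845

-2.226845


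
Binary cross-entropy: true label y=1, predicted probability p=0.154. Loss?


BCE = -[y·ln(p) + (1-y)·ln(1-p)]
= -1·ln(0.154) - 0
= -ln(0.154) = 1.8708

1.8708


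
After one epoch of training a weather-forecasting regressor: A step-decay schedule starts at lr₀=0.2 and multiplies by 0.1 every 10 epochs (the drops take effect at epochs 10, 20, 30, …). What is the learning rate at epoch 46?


n_drops = ⌊46/10⌋ = 4
lr = 0.2·0.1^4 = 0.2·0.0001 = 0.00002

0.00002


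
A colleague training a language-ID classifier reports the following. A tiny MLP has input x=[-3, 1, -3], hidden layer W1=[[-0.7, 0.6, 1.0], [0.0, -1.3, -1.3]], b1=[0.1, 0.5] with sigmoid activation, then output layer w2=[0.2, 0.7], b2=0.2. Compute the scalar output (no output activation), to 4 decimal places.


z1[0] = (-0.7)·(-3) + (0.6)·(1) + (1.0)·(-3) + 0.1 = -0.2
z1[1] = (0.0)·(-3) + (-1.3)·(1) + (-1.3)·(-3) + 0.5 = 3.1
h = sigmoid(z1) = [0.4502, 0.9569]
output = (0.2)·(0.4502) + (0.7)·(0.9569) + 0.2 = 0.9599

0.9599


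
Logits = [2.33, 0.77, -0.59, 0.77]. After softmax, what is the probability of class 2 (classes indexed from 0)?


Exponentials: e^2.33=10.2779, e^0.77=2.1598, e^-0.59=0.5543, e^0.77=2.1598
Sum = 15.1518
Softmax = [0.6783, 0.1425, 0.0366, 0.1425]
p[2] = 0.5543/15.1518 = 0.0366

0.0366


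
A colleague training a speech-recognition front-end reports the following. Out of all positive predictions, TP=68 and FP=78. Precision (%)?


Precision = TP/(TP+FP)
= 68/(68+78)
= 68/146 = 46.58%

46.58%


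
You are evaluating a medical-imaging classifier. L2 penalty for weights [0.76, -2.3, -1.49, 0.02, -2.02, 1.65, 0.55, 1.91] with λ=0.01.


‖w‖₂² = (0.76)² + (-2.3)² + (-1.49)² + (0.02)² + (-2.02)² + (1.65)² + (0.55)² + (1.91)²
     = 0.5776 + 5.29 + 2.2201 + 0.0004 + 4.0804 + 2.7225 + 0.3025 + 3.6481
     = 18.8416
λ·‖w‖₂² = 0.01·18.8416 = 0.188416

0.188416


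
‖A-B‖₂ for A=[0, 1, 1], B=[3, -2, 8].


d = √((0-3)² + (1+ 2)² + (1-8)²)
  = √(9 + 9 + 49)
  = √67 = 8.1854

8.1854


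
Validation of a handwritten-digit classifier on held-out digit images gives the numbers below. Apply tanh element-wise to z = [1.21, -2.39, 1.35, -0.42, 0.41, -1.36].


tanh(1.21) = 0.8367
tanh(-2.39) = -0.9833
tanh(1.35) = 0.8741
tanh(-0.42) = -0.3969
tanh(0.41) = 0.3885
tanh(-1.36) = -0.8764
result = [0.8367, -0.9833, 0.8741, -0.3969, 0.3885, -0.8764]

[0.8367, -0.9833, 0.8741, -0.3969, 0.3885, -0.8764]


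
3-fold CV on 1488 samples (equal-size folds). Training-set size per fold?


Fold size = 1488/3 = 496
Training per fold = 1488 - 496 = 992

992


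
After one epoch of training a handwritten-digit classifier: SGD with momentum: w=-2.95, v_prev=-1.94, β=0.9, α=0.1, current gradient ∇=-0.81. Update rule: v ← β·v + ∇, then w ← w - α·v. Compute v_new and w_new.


v_new = 0.9·-1.94 - 0.81 = -1.746 - 0.81 = -2.556
w_new = -2.95 - 0.1·-2.556 = -2.95 + 0.2556 = -2.6944

v_new=-2.556, w_new=-2.6944


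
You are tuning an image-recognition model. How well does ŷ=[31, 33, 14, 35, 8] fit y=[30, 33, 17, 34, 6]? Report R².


ȳ = 24
SS_res = Σ(y-ŷ)² = 15
SS_tot = Σ(y-ȳ)² = 590
R² = 1 - SS_res/SS_tot = 1 - 0.0254 = 0.9746

0.9746


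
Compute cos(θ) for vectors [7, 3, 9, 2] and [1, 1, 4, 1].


A·B = 7·1 + 3·1 + 9·4 + 2·1 = 48
‖A‖ = √143 = 11.9583, ‖B‖ = √19 = 4.3589
cos = 48/(√143·√19) = 48/√2717 = 0.9209

0.9209


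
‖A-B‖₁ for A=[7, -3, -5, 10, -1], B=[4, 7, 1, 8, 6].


d = |7-4| + |-3-7| + |-5-1| + |10-8| + |-1-6|
  = 3 + 10 + 6 + 2 + 7
  = 28

28


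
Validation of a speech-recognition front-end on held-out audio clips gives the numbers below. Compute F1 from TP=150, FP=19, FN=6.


Precision = 150/169 = 0.8876
Recall = 150/156 = 0.9615
F1 = 2·P·R/(P+R) = 2·TP/(2·TP+FP+FN) = 300/(300+19+6) = 300/325 = 0.9231

0.9231


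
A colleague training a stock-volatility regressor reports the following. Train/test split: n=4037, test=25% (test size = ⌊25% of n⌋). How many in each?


Test = ⌊4037·25/100⌋ = 1009
Train = 4037 - 1009 = 3028

Train: 3028, Test: 1009


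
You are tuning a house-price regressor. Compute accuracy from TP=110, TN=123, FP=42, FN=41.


Accuracy = (TP+TN)/(TP+TN+FP+FN)
= (110+123)/(316)
= 233/316 = 73.73%

73.73%


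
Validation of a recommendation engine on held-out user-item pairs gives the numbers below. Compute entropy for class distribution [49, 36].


Probabilities: [49/85, 36/85] ≈ [0.5765, 0.4235]
H = -((49/85)·log₂(49/85) + (36/85)·log₂(36/85))
  = 0.9831 bits

0.9831 bits


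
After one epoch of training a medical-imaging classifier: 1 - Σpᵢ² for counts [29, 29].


Probabilities: [29/58, 29/58] ≈ [0.5, 0.5]
Σpᵢ² = (841 + 841)/58² = 1682/3364
Gini = 1 - Σpᵢ² = 1 - 1682/3364 = 0.5

0.5


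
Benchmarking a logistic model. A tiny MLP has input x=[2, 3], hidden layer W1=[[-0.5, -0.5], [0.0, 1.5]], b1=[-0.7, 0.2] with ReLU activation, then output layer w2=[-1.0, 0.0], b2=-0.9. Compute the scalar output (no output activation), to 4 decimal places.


z1[0] = (-0.5)·(2) + (-0.5)·(3) - 0.7 = -3.2
z1[1] = (0.0)·(2) + (1.5)·(3) + 0.2 = 4.7
h = ReLU(z1) = [0.0, 4.7]
output = (-1.0)·(0.0) + (0.0)·(4.7) - 0.9 = -0.9

-0.9


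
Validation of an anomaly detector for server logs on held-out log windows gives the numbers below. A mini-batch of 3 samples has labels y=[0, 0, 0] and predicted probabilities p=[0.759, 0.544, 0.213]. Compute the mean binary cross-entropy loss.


L[0] = -ln(1-0.759) = -ln(0.241) = 1.423
L[1] = -ln(1-0.544) = -ln(0.456) = 0.7853
L[2] = -ln(1-0.213) = -ln(0.787) = 0.2395
mean = (1.423 + 0.7853 + 0.2395)/3 = 0.8159

0.8159


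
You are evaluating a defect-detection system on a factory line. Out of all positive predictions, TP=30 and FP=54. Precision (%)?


Precision = TP/(TP+FP)
= 30/(30+54)
= 30/84 = 35.71%

35.71%


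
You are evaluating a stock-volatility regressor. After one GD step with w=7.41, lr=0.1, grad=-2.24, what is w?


w_new = w - α·∇
= 7.41 - 0.1·-2.24
= 7.41 + 0.224
= 7.634

7.634


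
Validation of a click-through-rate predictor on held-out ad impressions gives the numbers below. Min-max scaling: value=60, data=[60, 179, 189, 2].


min=2, max=189
(60-2)/(189-2) = 58/187 = 0.3102

0.3102


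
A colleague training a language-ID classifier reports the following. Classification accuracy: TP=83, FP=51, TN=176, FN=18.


Accuracy = (TP+TN)/(TP+TN+FP+FN)
= (83+176)/(328)
= 259/328 = 78.96%

78.96%


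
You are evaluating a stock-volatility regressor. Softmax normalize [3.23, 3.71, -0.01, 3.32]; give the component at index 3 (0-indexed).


Exponentials: e^3.23=25.2797, e^3.71=40.8538, e^-0.01=0.99, e^3.32=27.6604
Sum = 94.7839
Softmax = [0.2667, 0.431, 0.0104, 0.2918]
p[3] = 27.6604/94.7839 = 0.2918

0.2918


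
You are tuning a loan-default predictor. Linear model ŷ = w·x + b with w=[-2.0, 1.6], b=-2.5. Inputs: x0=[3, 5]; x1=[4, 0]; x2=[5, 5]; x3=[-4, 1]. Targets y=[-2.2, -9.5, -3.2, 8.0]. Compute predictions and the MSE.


ŷ0 = (-2.0)·(3) + (1.6)·(5) - 2.5 = -0.5
ŷ1 = (-2.0)·(4) + (1.6)·(0) - 2.5 = -10.5
ŷ2 = (-2.0)·(5) + (1.6)·(5) - 2.5 = -4.5
ŷ3 = (-2.0)·(-4) + (1.6)·(1) - 2.5 = 7.1
errors² = [2.89, 1.0, 1.69, 0.81]
MSE = 6.3900/4 = 1.5975

1.5975


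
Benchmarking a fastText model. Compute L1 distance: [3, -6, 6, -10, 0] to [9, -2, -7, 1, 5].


d = |3-9| + |-6+ 2| + |6+ 7| + |-10-1| + |0-5|
  = 6 + 4 + 13 + 11 + 5
  = 39

39


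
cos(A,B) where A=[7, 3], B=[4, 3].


A·B = 7·4 + 3·3 = 37
‖A‖ = √58 = 7.6158, ‖B‖ = √25 = 5
cos = 37/(√58·√25) = 37/√1450 = 0.9717

0.9717


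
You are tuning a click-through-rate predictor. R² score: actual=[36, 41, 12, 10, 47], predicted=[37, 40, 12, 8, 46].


ȳ = 29.2
SS_res = Σ(y-ŷ)² = 7
SS_tot = Σ(y-ȳ)² = 1166.8
R² = 1 - SS_res/SS_tot = 1 - 0.006 = 0.994

0.994


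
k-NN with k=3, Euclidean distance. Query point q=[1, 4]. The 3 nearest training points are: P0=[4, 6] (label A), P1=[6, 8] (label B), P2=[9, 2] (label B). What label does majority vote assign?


d(q,P0) = 3.6056  (label A)
d(q,P1) = 6.4031  (label B)
d(q,P2) = 8.2462  (label B)
Votes: A=1, B=2
Majority → B

B


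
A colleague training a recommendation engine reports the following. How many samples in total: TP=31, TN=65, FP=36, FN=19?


Total = TP + TN + FP + FN
= 31 + 65 + 36 + 19
= 151
(Predicted positive: 67, predicted negative: 84)

151


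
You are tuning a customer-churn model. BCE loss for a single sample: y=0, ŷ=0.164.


BCE = -[y·ln(p) + (1-y)·ln(1-p)]
= -0 - 1·ln(1-0.164)
= -ln(0.836) = 0.1791

0.1791


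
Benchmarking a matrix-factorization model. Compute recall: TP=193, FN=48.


Recall = TP/(TP+FN)
= 193/(193+48)
= 193/241 = 80.08%

80.08%


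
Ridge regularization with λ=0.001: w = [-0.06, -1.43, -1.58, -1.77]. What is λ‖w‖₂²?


‖w‖₂² = (-0.06)² + (-1.43)² + (-1.58)² + (-1.77)²
     = 0.0036 + 2.0449 + 2.4964 + 3.1329
     = 7.6778
λ·‖w‖₂² = 0.001·7.6778 = 0.007678

0.007678


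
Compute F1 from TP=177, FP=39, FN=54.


Precision = 177/216 = 0.8194
Recall = 177/231 = 0.7662
F1 = 2·P·R/(P+R) = 2·TP/(2·TP+FP+FN) = 354/(354+39+54) = 354/447 = 0.7919

0.7919


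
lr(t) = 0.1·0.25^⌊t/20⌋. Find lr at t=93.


n_drops = ⌊93/20⌋ = 4
lr = 0.1·0.25^4 = 0.1·0.00390625 = 0.000390625

0.000390625


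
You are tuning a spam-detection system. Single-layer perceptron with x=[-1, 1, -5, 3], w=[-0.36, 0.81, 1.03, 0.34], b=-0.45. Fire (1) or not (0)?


z = (-1)·(-0.36) + (1)·(0.81) + (-5)·(1.03) + (3)·(0.34) - 0.45
  = -3.41
step(z) = 0 (z<0)

0


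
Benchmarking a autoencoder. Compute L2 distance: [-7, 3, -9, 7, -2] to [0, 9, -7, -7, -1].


d = √((-7-0)² + (3-9)² + (-9+ 7)² + (7+ 7)² + (-2+ 1)²)
  = √(49 + 36 + 4 + 196 + 1)
  = √286 = 16.9115

16.9115


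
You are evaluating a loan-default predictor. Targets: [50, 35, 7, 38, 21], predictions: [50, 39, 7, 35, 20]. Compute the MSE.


Squared errors: (50-50)²=0, (35-39)²=16, (7-7)²=0, (38-35)²=9, (21-20)²=1
Sum = 26
MSE = 26/5 = 26/5

26/5


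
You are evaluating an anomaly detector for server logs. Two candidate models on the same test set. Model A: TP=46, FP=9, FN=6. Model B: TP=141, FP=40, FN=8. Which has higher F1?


Model A: P=46/55=0.8364, R=46/52=0.8846, F1=2PR/(P+R)=2TP/(2TP+FP+FN)=92/107=0.8598
Model B: P=141/181=0.779, R=141/149=0.9463, F1=2PR/(P+R)=2TP/(2TP+FP+FN)=282/330=0.8545
0.8598 > 0.8545 → Model A

Model A


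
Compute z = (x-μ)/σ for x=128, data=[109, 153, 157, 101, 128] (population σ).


μ = 129.6, σ = 22.553
z = (128 - 129.6)/22.553 = -0.0709

-0.0709


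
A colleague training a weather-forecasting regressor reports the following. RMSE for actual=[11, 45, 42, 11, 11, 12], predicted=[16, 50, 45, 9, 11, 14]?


MSE = 67/6 = 11.1667
RMSE = √(67/6) = 3.3417

3.3417


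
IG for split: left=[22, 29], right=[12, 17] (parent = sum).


Parent = [34, 46], H_parent = 0.9837
H_left = 0.9864 (n=51), H_right = 0.9784 (n=29)
H_children = (51/80)·0.9864 + (29/80)·0.9784 = 0.9835
IG = 0.9837 - 0.9835 = 0.0002

0.0002


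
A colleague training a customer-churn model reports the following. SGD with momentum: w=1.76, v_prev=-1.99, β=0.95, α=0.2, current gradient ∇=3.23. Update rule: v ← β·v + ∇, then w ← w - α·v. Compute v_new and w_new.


v_new = 0.95·-1.99 + 3.23 = -1.8905 + 3.23 = 1.3395
w_new = 1.76 - 0.2·1.3395 = 1.76 - 0.2679 = 1.4921

v_new=1.3395, w_new=1.4921


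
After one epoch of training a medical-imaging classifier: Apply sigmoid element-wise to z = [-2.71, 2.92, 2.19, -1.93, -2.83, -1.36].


σ(-2.71) = 1/(1+e^2.71) = 0.0624
σ(2.92) = 1/(1+e^-2.92) = 0.9488
σ(2.19) = 1/(1+e^-2.19) = 0.8993
σ(-1.93) = 1/(1+e^1.93) = 0.1268
σ(-2.83) = 1/(1+e^2.83) = 0.0557
σ(-1.36) = 1/(1+e^1.36) = 0.2042
result = [0.0624, 0.9488, 0.8993, 0.1268, 0.0557, 0.2042]

[0.0624, 0.9488, 0.8993, 0.1268, 0.0557, 0.2042]


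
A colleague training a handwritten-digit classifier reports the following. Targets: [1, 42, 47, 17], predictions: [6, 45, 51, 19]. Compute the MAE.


Absolute errors: |1-6|=5, |42-45|=3, |47-51|=4, |17-19|=2
Sum = 14
MAE = 14/4 = 7/2

7/2


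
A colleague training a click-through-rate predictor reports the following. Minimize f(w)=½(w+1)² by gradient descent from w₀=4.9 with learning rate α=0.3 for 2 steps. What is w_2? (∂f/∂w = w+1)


step 1: grad = 4.9+1 = 5.9; w = 4.9 - 0.3·(5.9) = 3.13
step 2: grad = 3.13+1 = 4.13; w = 3.13 - 0.3·(4.13) = 1.891

1.891
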